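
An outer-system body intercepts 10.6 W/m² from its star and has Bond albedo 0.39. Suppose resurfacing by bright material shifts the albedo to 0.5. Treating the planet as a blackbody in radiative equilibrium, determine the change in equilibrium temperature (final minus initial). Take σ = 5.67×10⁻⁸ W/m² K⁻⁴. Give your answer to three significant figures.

Before: T₁ = [10.60·0.61/(4σ)]^(1/4) = 73.07 K.
Final:   T₂ = [S(1−0.5)/(4σ)]^(1/4) = 69.53 K.
ΔT = T₂ − T₁ = -3.544 K.

-3.54 K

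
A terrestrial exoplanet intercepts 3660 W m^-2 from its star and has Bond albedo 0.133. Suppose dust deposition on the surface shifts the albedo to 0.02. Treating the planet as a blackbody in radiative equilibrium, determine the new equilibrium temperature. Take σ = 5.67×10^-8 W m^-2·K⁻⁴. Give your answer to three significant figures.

355 K

T₂ = [S(1−α₂)/(4σ)]^(1/4) = [3660·0.98/(4σ)]^(1/4) = 354.6 K.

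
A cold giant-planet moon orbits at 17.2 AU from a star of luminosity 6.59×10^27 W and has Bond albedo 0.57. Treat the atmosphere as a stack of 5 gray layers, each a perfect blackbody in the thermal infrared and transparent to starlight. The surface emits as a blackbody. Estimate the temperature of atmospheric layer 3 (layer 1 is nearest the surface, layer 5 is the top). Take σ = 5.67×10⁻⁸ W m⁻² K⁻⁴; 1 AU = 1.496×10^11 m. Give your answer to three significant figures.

146 K

Orbital distance: d = 17.2 AU = 2.573×10^12 m.
Flux at the orbit: S = L/(4πd²) = 6.59×10^27/(4π·(2.57×10^12)²) = 79.21 W m⁻².
OLR = S(1−α)/4 = 8.515 W m⁻²; the top layer radiates at T_e = 110.7 K.
In the N-layer model, layer k (counted from the surface) has T_k = (N+1−k)^(1/4)·T_e.
With k = 3: T_3 = (5+1−3)^¼·110.7 K = 145.7 K.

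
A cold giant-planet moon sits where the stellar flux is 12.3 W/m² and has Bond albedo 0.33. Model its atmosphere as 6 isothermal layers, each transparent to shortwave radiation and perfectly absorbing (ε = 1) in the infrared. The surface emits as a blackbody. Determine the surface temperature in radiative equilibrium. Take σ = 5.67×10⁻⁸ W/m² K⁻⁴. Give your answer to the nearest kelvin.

The effective emission temperature is T_e = [S(1−α)/(4σ)]^¼ = 77.64 K.
With N = 6 opaque layers, T_s = (N+1)^(1/4)·T_e = 7^(1/4)·77.64 = 126.3 K.

126 kelvin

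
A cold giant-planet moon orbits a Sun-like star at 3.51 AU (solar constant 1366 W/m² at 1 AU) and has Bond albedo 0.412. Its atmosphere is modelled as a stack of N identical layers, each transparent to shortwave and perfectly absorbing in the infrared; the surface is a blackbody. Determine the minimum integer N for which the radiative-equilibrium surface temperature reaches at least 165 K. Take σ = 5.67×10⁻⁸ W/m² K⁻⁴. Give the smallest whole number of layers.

Flux at the orbit: S = 1366/(3.51)² = 110.9 W/m².
The effective emission temperature is T_e = [S(1−α)/(4σ)]^¼ = 130.2 K.
Since T_s⁴ = (N+1)T_e⁴, we need N ≥ (T_s/T_e)⁴ − 1 = 1.578.
So N ≥ 1.578; the smallest integer is N = 2.

2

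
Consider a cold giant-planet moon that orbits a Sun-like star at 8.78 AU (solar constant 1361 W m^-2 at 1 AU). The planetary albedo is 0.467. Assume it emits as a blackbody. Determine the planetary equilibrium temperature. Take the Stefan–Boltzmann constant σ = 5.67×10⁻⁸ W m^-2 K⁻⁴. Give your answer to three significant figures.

Flux at the orbit: S = 1361/(8.78)² = 17.66 W m^-2.
Absorbed flux (global mean): S(1−α)/4 = 17.66·0.533/4 = 2.353 W m^-2.
Set σT⁴ = 2.353 → T = (2.353/σ)^(1/4) = 80.26 K.

80.3 K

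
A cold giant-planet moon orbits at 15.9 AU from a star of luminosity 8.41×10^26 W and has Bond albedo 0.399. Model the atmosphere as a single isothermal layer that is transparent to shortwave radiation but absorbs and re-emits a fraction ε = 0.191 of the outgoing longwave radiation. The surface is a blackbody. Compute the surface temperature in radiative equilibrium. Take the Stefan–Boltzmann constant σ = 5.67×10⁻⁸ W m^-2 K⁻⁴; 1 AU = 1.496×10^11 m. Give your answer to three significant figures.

76.7 kelvin

Orbital distance: d = 15.9 AU = 2.379×10^12 m.
S = L/(4πd²) = 11.83 W m^-2.
At the top of the atmosphere, σT_e⁴ = S(1−α)/4 = 1.777 W m^-2, giving T_e = 74.82 K.
For a single slab of emissivity ε, T_s⁴ = 2T_e⁴/(2−ε); thus T_s = 74.82·(1.106)^(1/4) = 76.73 K.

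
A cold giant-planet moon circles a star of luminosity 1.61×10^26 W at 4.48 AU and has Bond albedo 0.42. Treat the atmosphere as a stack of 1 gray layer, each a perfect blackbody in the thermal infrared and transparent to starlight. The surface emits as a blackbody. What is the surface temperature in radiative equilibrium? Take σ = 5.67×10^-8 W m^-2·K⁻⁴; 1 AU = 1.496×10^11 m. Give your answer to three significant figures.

110 K

d = 4.48 × 1.496×10^11 m = 6.702×10^11 m.
S = L/(4πd²) = 28.52 W m^-2.
OLR = S(1−α)/4 = 4.136 W m^-2; the top layer radiates at T_e = 92.42 K.
For an N-layer opaque stack, T_s⁴ = (N+1)T_e⁴, hence T_s = (2)^(1/4)×92.42 K = 109.9 K.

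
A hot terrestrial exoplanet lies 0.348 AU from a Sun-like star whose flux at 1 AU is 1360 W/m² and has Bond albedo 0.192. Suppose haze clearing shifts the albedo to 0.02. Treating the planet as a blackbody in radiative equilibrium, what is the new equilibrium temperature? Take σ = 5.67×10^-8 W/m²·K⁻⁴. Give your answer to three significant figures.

By the inverse-square law, S = 1360/0.348² = 11230 W/m².
T₂ = [S(1−α₂)/(4σ)]^(1/4) = [11230·0.98/(4σ)]^(1/4) = 469.3 K.

469 kelvin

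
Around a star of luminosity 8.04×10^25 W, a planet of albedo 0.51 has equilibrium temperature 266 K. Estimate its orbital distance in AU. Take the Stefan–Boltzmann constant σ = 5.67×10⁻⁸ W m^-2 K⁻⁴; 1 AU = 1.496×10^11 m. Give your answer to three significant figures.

0.351 AU

The flux needed for this T is 4σT⁴/(1−0.51) = 2317 W m^-2.
Then d = [L/(4πS)]^(1/2) = 5.255×10^10 m, i.e. 0.3512 AU.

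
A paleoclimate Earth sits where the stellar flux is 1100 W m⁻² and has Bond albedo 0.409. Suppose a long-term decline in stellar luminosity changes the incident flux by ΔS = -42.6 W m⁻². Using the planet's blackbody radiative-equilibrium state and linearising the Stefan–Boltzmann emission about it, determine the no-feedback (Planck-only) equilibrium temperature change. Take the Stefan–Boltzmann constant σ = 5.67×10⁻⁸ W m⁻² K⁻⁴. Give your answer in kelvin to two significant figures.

-2.2 K

Reference equilibrium: T_e = [S(1−α)/(4σ)]^(1/4) = 231.4 K.
TOA radiative forcing: ΔF = (1−α)ΔS/4 = 0.591·(-42.6)/4 = -6.294 W m⁻².
The Planck feedback parameter is 4σT_e³ = 2.810 W m⁻²/K.
Hence the no-feedback warming is ΔF/(4σT_e³) = -2.24 K.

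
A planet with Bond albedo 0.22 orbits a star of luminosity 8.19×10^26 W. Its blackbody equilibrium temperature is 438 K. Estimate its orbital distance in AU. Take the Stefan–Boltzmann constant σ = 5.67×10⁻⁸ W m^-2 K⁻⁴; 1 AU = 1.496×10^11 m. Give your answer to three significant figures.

0.522 AU

Energy balance gives S = 4σT⁴/(1−α) = 10700 W m^-2.
From L = 4πd²S, d = √(8.19×10^26/(4π·10700)) = 7.804×10^10 m = 0.5217 AU.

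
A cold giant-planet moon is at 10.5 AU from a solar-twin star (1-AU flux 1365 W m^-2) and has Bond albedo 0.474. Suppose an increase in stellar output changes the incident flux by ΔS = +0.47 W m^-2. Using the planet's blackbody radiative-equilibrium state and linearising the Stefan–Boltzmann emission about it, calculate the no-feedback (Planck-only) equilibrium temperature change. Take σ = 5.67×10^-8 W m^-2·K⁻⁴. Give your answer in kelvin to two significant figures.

By the inverse-square law, S = 1365/10.5² = 12.38 W m^-2.
Reference equilibrium: T_e = [S(1−α)/(4σ)]^(1/4) = 73.20 K.
TOA radiative forcing: ΔF = (1−α)ΔS/4 = 0.526·(+0.47)/4 = 0.06180 W m^-2.
The Planck feedback parameter is 4σT_e³ = 0.08896 W m^-2/K.
ΔT₀ = ΔF/λ_P = 0.06180/0.08896 = 0.695 K.

0.69 kelvin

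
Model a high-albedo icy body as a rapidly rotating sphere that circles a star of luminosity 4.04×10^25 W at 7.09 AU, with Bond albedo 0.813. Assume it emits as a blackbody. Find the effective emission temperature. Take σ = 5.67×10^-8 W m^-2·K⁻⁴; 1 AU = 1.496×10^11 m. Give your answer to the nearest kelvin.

Orbital distance: d = 7.09 AU = 1.061×10^12 m.
Spreading L over a sphere of radius d: S = 4.04×10^25/(4π·1.06×10^12²) = 2.858 W m^-2.
The planet absorbs (1−α)S over its disc πR² and re-emits over 4πR², so the mean absorbed flux is (1−0.813)·2.858/4 = 0.1336 W m^-2.
Set σT⁴ = 0.1336 → T = (0.1336/σ)^(1/4) = 39.18 K.

39 K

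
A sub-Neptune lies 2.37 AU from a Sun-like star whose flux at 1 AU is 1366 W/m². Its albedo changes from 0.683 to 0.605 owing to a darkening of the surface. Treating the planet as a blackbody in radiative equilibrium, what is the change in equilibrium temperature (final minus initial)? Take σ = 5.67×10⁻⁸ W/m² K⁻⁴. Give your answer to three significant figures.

By the inverse-square law, S = 1366/2.37² = 243.2 W/m².
Initial: T₁ = [S(1−0.683)/(4σ)]^(1/4) = 135.8 K.
With α = 0.605, T₂ = 143.5 K.
ΔT = T₂ − T₁ = 7.677 K.

7.68 kelvin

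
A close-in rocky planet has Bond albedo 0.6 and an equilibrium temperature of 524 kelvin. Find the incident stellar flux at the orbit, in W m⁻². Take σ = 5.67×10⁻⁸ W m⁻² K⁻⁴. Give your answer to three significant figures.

Invert the energy balance for S: S = 4σT⁴/(1−α).
The emitted flux is σT⁴ = 4275 W m⁻².
So S = 4×4275/(1−0.6) = 42750 W m⁻².

42700 W m⁻²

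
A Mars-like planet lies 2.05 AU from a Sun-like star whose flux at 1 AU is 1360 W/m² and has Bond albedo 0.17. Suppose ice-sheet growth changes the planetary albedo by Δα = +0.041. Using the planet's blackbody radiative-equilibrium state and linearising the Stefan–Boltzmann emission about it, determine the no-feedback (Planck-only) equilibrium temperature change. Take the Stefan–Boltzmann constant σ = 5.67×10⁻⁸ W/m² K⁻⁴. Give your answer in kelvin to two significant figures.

Irradiance scales as 1/d², so S = 1360 W/m² × (1/2.05)² = 323.6 W/m².
Unperturbed T_e = [323.6·(1−0.17)/(4σ)]^¼ = 185.5 K.
The change in absorbed flux is Δ[S(1−α)/4] = −SΔα/4 = -3.317 W/m².
Planck response: λ_P = 4σT_e³ = 4·5.67×10⁻⁸·(185.5)³ = 1.448 W/m²/K.
ΔT₀ = ΔF/λ_P = -3.317/1.448 = -2.29 K.

-2.3 K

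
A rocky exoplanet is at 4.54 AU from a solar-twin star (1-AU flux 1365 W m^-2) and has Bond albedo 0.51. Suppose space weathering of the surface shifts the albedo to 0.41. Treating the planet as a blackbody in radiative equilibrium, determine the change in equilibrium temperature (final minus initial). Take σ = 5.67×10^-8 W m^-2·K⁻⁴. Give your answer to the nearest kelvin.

Flux at the orbit: S = 1365/(4.54)² = 66.22 W m^-2.
Initial: T₁ = [S(1−0.51)/(4σ)]^(1/4) = 109.4 K.
With α = 0.41, T₂ = 114.6 K.
ΔT = T₂ − T₁ = 5.198 K.

5 K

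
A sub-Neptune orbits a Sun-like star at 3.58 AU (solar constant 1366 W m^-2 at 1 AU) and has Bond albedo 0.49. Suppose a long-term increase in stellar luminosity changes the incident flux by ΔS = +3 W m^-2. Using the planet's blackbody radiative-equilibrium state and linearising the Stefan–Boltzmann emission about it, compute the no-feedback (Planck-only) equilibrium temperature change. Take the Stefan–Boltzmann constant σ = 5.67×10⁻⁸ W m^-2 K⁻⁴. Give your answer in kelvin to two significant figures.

0.88 K

By the inverse-square law, S = 1366/3.58² = 106.6 W m^-2.
The baseline emission temperature is T_e = 124.4 K.
TOA radiative forcing: ΔF = (1−α)ΔS/4 = 0.51·(+3)/4 = 0.3825 W m^-2.
Linearising σT⁴ gives d(σT⁴)/dT = 4σT_e³ = 0.4369 W m^-2 per K.
So ΔT₀ = 0.3825/0.4369 = 0.876 K.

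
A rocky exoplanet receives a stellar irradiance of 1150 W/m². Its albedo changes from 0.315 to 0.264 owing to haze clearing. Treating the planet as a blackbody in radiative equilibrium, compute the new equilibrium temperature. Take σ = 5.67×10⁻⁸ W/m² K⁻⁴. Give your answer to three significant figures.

247 K

T₂ = [S(1−α₂)/(4σ)]^(1/4) = [1150·0.736/(4σ)]^(1/4) = 247.2 K.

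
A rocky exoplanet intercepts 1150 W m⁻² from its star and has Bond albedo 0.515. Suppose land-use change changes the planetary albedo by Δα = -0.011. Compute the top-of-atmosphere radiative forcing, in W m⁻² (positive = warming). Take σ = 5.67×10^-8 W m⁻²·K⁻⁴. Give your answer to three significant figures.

3.16 W m⁻²

The change in absorbed flux is Δ[S(1−α)/4] = −SΔα/4 = 3.162 W m⁻².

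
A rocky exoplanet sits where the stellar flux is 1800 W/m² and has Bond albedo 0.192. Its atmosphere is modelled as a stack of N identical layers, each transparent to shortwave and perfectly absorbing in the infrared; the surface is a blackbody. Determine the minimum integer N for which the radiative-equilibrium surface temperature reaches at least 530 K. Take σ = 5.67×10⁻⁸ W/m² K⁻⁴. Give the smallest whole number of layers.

OLR = S(1−α)/4 = 363.6 W/m²; the top layer radiates at T_e = 283.0 K.
Since T_s⁴ = (N+1)T_e⁴, we need N ≥ (T_s/T_e)⁴ − 1 = 11.304.
Rounding up, N = 12.

12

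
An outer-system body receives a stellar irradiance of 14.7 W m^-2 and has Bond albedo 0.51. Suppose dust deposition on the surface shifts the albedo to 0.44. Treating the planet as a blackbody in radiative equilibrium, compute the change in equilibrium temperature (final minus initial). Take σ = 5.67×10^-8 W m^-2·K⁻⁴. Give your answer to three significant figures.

Initial: T₁ = [S(1−0.51)/(4σ)]^(1/4) = 75.07 K.
Final:   T₂ = [S(1−0.44)/(4σ)]^(1/4) = 77.62 K.
Change: 77.62 − 75.07 = 2.548 K.

2.55 kelvin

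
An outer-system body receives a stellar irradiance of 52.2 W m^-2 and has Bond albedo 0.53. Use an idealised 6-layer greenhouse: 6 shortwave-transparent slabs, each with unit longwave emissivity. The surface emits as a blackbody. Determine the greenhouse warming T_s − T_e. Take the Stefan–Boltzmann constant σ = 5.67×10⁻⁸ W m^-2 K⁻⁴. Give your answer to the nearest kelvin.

Top-of-atmosphere balance: σT_e⁴ = S(1−α)/4 = 6.133 W m^-2 → T_e = 102.0 K.
T_s = (N+1)^(1/4)·T_e = 165.9 K.
So the greenhouse effect raises the surface by 165.9 − 102.0 = 63.90 K.

64 K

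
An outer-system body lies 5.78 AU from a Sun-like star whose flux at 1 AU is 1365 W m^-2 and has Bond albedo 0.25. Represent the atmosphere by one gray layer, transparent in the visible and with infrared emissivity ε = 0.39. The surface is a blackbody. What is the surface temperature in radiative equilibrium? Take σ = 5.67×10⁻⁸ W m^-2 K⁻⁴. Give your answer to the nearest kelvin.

114 kelvin

By the inverse-square law, S = 1365/5.78² = 40.86 W m^-2.
The planet radiates to space at T_e = [S(1−α)/(4σ)]^(1/4) = 107.8 K.
For a single slab of emissivity ε, T_s⁴ = 2T_e⁴/(2−ε); thus T_s = 107.8·(1.242)^(1/4) = 113.8 K.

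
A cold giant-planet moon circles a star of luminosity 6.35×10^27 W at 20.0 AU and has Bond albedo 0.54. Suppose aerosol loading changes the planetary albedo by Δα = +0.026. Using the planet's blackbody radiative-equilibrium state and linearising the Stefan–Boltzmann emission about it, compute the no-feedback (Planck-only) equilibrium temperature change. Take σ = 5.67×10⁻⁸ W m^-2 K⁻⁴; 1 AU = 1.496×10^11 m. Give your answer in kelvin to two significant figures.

-1.5 kelvin

Orbital distance: d = 20.0 AU = 2.992×10^12 m.
S = L/(4πd²) = 56.45 W m^-2.
Reference equilibrium: T_e = [S(1−α)/(4σ)]^(1/4) = 103.4 K.
The change in absorbed flux is Δ[S(1−α)/4] = −SΔα/4 = -0.3669 W m^-2.
Planck response: λ_P = 4σT_e³ = 4·5.67×10⁻⁸·(103.4)³ = 0.2510 W m^-2/K.
So ΔT₀ = -0.3669/0.2510 = -1.46 K.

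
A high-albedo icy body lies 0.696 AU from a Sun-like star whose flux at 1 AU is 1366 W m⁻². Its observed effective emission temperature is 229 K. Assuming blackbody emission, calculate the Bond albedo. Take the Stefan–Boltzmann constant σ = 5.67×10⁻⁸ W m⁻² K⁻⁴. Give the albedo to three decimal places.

Flux at the orbit: S = 1366/(0.696)² = 2820 W m⁻².
Energy balance: S(1−α)/4 = σT⁴, so 1−α = 4σT⁴/S.
σT⁴ = 155.9 W m⁻², so 4σT⁴ = 623.7 W m⁻².
Hence α = 1 − 623.7/2820 = 0.7788.

0.779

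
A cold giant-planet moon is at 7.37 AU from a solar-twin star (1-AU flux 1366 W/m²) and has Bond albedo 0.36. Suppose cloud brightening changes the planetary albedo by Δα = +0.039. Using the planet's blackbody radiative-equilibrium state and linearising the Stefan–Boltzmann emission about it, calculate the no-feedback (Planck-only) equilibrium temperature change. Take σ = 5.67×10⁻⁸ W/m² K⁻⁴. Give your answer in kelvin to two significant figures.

-1.4 K

By the inverse-square law, S = 1366/7.37² = 25.15 W/m².
The baseline emission temperature is T_e = 91.78 K.
The change in absorbed flux is Δ[S(1−α)/4] = −SΔα/4 = -0.2452 W/m².
Linearising σT⁴ gives d(σT⁴)/dT = 4σT_e³ = 0.1754 W/m² per K.
Hence the no-feedback warming is ΔF/(4σT_e³) = -1.40 K.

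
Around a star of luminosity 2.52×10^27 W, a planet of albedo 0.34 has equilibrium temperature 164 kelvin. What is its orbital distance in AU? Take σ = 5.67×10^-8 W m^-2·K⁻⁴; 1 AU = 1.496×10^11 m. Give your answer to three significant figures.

Required flux: S = 4σT⁴/(1−α) = 248.6 W m^-2.
From L = 4πd²S, d = √(2.52×10^27/(4π·248.6)) = 8.982×10^11 m = 6.004 AU.

6.00 AU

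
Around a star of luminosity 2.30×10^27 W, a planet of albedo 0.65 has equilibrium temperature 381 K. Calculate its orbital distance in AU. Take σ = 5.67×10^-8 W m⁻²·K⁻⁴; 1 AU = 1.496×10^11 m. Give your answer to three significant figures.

0.774 AU

The flux needed for this T is 4σT⁴/(1−0.65) = 13650 W m⁻².
S = L/(4πd²) → d = √(L/4πS) = √(2.30×10^27/(4π·13650)) = 1.158×10^11 m = 0.7739 AU.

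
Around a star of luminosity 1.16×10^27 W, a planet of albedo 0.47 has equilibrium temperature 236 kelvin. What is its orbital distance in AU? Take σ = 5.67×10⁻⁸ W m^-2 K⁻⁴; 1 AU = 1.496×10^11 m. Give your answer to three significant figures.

The flux needed for this T is 4σT⁴/(1−0.47) = 1327 W m^-2.
S = L/(4πd²) → d = √(L/4πS) = √(1.16×10^27/(4π·1327)) = 2.637×10^11 m = 1.763 AU.

1.76 AU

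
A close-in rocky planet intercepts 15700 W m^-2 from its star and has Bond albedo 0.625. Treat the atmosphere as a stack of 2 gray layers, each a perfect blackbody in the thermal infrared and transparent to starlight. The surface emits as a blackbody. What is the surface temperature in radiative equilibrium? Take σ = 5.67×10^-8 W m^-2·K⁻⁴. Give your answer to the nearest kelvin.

OLR = S(1−α)/4 = 1472 W m^-2; the top layer radiates at T_e = 401.4 K.
With N = 2 opaque layers, T_s = (N+1)^(1/4)·T_e = 3^(1/4)·401.4 = 528.3 K.

528 K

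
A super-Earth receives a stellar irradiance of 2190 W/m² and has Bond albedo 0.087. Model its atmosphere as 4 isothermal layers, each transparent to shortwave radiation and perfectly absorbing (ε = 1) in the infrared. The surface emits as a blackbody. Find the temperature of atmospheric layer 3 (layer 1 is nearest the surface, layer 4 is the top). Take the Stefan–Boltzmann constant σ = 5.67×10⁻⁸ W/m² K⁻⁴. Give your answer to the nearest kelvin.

Top-of-atmosphere balance: σT_e⁴ = S(1−α)/4 = 499.9 W/m² → T_e = 306.4 K.
The net upward flux σT_e⁴ is constant between every pair of levels, so T_k⁴ = (N+1−k)T_e⁴.
T_3 = (2)^(1/4)·306.4 = 364.4 K.

364 K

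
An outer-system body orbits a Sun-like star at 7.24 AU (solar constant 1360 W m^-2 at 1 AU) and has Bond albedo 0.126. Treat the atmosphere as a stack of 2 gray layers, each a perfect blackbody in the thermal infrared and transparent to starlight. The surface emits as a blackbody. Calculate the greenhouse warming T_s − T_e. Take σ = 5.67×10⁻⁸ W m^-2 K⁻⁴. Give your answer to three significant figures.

31.6 K

Irradiance scales as 1/d², so S = 1360 W m^-2 × (1/7.24)² = 25.95 W m^-2.
The effective emission temperature is T_e = [S(1−α)/(4σ)]^¼ = 100.0 K.
Surface: T_s = (3)^¼·T_e = 131.6 K.
Warming: T_s − T_e = 31.61 K.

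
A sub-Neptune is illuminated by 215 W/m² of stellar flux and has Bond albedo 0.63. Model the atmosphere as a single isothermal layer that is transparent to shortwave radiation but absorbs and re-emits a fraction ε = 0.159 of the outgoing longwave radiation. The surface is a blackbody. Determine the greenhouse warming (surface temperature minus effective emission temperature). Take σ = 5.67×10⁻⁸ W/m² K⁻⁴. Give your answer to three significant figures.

2.86 kelvin

The planet radiates to space at T_e = [S(1−α)/(4σ)]^(1/4) = 136.9 K.
The surface balance (absorbed SW + ε·downward IR = σT_s⁴) with T_a⁴ = T_s⁴/2 reduces to T_s = T_e·[2/(2−ε)]^¼ = 139.7 K.
T_s − T_e = 139.7 − 136.9 = 2.864 K.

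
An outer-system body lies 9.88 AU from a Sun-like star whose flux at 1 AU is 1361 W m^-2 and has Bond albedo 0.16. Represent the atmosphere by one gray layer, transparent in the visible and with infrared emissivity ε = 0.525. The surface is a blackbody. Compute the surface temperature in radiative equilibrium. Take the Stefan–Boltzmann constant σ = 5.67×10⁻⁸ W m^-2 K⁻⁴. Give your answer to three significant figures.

Irradiance scales as 1/d², so S = 1361 W m^-2 × (1/9.88)² = 13.94 W m^-2.
Effective emission temperature (TOA balance): σT_e⁴ = S(1−α)/4 = 2.928 W m^-2 → T_e = 84.77 K.
Surface balance with a leaky layer gives σT_s⁴ = σT_e⁴·2/(2−ε), so T_s = T_e·[2/(2−0.525)]^(1/4) = 91.48 K.

91.5 K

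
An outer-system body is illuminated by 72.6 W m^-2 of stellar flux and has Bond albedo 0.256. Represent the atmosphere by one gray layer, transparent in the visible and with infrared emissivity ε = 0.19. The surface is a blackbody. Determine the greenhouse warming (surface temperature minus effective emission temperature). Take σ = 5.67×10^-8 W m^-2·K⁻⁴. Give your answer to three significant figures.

At the top of the atmosphere, σT_e⁴ = S(1−α)/4 = 13.50 W m^-2, giving T_e = 124.2 K.
Surface balance with a leaky layer gives σT_s⁴ = σT_e⁴·2/(2−ε), so T_s = T_e·[2/(2−0.19)]^(1/4) = 127.4 K.
T_s − T_e = 127.4 − 124.2 = 3.139 K.

3.14 K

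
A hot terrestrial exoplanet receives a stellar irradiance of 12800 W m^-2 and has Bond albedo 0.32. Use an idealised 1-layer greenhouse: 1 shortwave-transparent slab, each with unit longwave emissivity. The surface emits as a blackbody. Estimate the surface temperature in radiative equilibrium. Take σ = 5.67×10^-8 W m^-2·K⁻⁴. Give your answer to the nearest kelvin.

The effective emission temperature is T_e = [S(1−α)/(4σ)]^¼ = 442.6 K.
For an N-layer opaque stack, T_s⁴ = (N+1)T_e⁴, hence T_s = (2)^(1/4)×442.6 K = 526.4 K.

526 kelvin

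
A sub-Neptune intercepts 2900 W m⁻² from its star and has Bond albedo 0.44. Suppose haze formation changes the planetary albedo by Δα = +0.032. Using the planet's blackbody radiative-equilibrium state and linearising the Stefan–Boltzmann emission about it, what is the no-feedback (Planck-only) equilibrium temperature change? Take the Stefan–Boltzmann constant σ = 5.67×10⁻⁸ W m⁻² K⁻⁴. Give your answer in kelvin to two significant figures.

-4.2 K

The baseline emission temperature is T_e = 290.9 K.
TOA radiative forcing: ΔF = −S·Δα/4 = −2900·(+0.032)/4 = -23.20 W m⁻².
The Planck feedback parameter is 4σT_e³ = 5.583 W m⁻²/K.
ΔT₀ = ΔF/λ_P = -23.20/5.583 = -4.16 K.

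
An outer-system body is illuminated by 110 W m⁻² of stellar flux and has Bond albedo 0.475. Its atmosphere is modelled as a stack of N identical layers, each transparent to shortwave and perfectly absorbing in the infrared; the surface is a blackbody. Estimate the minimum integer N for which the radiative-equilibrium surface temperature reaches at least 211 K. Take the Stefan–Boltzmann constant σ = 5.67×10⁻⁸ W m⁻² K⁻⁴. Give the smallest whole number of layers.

7

Top-of-atmosphere balance: σT_e⁴ = S(1−α)/4 = 14.44 W m⁻² → T_e = 126.3 K.
Since T_s⁴ = (N+1)T_e⁴, we need N ≥ (T_s/T_e)⁴ − 1 = 6.784.
Rounding up, N = 7.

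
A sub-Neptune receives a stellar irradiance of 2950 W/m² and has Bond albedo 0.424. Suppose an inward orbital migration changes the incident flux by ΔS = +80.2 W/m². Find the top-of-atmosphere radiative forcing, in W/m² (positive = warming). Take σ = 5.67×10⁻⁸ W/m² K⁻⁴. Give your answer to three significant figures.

11.5 W/m²

ΔF = Δ[S(1−α)]/4 = (1−0.424)·+80.2/4 = 11.55 W/m².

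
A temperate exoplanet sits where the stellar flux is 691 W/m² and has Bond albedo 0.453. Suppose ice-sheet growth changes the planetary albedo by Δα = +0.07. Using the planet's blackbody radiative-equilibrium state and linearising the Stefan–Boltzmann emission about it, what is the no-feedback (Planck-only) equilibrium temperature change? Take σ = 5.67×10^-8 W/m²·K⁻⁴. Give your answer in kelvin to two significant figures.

Unperturbed T_e = [691.0·(1−0.453)/(4σ)]^¼ = 202.0 K.
The change in absorbed flux is Δ[S(1−α)/4] = −SΔα/4 = -12.09 W/m².
Linearising σT⁴ gives d(σT⁴)/dT = 4σT_e³ = 1.871 W/m² per K.
Hence the no-feedback warming is ΔF/(4σT_e³) = -6.46 K.

-6.5 K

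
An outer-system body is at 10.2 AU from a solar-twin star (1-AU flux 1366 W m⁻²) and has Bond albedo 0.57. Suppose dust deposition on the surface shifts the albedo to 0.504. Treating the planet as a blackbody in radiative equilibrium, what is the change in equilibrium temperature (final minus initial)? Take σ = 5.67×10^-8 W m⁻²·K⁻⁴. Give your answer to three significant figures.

Irradiance scales as 1/d², so S = 1366 W m⁻² × (1/10.2)² = 13.13 W m⁻².
With α = 0.57, T₁ = 70.63 K.
After:  T₂ = [13.13·0.496/(4σ)]^(1/4) = 73.20 K.
Change: 73.20 − 70.63 = 2.567 K.

2.57 kelvin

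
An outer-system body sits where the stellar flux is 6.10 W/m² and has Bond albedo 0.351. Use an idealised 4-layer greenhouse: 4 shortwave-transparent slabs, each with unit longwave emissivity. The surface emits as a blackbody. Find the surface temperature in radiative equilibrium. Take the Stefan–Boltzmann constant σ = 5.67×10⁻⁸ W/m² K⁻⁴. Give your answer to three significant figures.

96.7 kelvin

The effective emission temperature is T_e = [S(1−α)/(4σ)]^¼ = 64.64 K.
For an N-layer opaque stack, T_s⁴ = (N+1)T_e⁴, hence T_s = (5)^(1/4)×64.64 K = 96.66 K.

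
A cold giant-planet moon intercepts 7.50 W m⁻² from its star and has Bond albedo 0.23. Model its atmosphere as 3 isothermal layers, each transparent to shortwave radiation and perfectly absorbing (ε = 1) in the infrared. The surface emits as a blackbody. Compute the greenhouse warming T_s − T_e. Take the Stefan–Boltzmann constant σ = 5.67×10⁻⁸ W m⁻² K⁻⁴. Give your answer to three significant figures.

29.4 kelvin

The effective emission temperature is T_e = [S(1−α)/(4σ)]^¼ = 71.04 K.
T_s = (N+1)^(1/4)·T_e = 100.5 K.
So the greenhouse effect raises the surface by 100.5 − 71.04 = 29.42 K.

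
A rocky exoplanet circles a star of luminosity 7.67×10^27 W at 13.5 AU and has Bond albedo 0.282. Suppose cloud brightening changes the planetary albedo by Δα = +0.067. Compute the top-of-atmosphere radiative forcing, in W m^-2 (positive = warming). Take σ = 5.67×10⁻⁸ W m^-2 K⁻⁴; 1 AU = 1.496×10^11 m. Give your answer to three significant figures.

d = 13.5 × 1.496×10^11 m = 2.020×10^12 m.
S = L/(4πd²) = 149.6 W m^-2.
TOA radiative forcing: ΔF = −S·Δα/4 = −149.6·(+0.067)/4 = -2.507 W m^-2.

-2.51 W m^-2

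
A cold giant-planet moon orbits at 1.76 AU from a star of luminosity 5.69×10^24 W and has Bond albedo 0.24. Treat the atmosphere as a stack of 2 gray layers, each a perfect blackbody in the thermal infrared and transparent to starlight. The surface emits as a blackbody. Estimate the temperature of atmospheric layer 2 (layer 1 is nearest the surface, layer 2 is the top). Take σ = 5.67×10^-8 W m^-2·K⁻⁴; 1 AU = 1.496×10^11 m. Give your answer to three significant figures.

Orbital distance: d = 1.76 AU = 2.633×10^11 m.
Flux at the orbit: S = L/(4πd²) = 5.69×10^24/(4π·(2.63×10^11)²) = 6.532 W m^-2.
The effective emission temperature is T_e = [S(1−α)/(4σ)]^¼ = 68.40 K.
Each opaque layer satisfies 2T_j⁴ = T_{j−1}⁴ + T_{j+1}⁴, giving T_k⁴ = (N+1−k)T_e⁴.
T_2 = (1)^(1/4)·68.40 = 68.40 K.

68.4 kelvin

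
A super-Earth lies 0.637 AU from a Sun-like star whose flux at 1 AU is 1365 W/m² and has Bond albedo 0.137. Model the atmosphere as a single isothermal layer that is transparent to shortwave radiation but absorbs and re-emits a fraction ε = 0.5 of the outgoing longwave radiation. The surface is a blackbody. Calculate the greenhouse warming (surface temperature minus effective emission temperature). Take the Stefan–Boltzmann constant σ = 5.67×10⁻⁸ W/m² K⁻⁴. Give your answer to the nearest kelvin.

Irradiance scales as 1/d², so S = 1365 W/m² × (1/0.637)² = 3364 W/m².
The planet radiates to space at T_e = [S(1−α)/(4σ)]^(1/4) = 336.4 K.
Surface balance with a leaky layer gives σT_s⁴ = σT_e⁴·2/(2−ε), so T_s = T_e·[2/(2−0.5)]^(1/4) = 361.4 K.
T_s − T_e = 361.4 − 336.4 = 25.08 K.

25 K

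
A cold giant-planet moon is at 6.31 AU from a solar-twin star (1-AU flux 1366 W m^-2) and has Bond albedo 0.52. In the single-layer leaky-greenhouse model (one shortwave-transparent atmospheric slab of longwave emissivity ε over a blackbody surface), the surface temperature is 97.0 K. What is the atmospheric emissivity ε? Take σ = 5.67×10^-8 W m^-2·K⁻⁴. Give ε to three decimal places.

0.360

By the inverse-square law, S = 1366/6.31² = 34.31 W m^-2.
TOA balance gives T_e = 92.31 K.
Inverting T_s⁴ = 2T_e⁴/(2−ε): (T_e/T_s)⁴ = 0.8202, so ε = 2(1 − 0.8202) = 0.3597.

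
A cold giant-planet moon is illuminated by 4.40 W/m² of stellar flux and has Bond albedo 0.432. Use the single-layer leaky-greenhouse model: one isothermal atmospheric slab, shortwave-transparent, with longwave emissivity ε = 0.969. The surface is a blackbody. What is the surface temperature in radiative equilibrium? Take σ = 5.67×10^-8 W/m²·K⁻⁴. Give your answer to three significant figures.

68.0 K

Effective emission temperature (TOA balance): σT_e⁴ = S(1−α)/4 = 0.6248 W/m² → T_e = 57.62 K.
For a single slab of emissivity ε, T_s⁴ = 2T_e⁴/(2−ε); thus T_s = 57.62·(1.94)^(1/4) = 68.00 K.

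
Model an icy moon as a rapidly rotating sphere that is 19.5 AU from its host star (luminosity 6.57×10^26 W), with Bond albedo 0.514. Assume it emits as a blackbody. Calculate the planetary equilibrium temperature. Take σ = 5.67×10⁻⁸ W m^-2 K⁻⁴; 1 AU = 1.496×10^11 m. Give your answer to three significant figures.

60.2 K

d = 19.5 × 1.496×10^11 m = 2.917×10^12 m.
Flux at the orbit: S = L/(4πd²) = 6.57×10^26/(4π·(2.92×10^12)²) = 6.144 W m^-2.
The planet absorbs (1−α)S over its disc πR² and re-emits over 4πR², so the mean absorbed flux is (1−0.514)·6.144/4 = 0.7464 W m^-2.
In equilibrium σT⁴ equals this, so T = 60.24 K.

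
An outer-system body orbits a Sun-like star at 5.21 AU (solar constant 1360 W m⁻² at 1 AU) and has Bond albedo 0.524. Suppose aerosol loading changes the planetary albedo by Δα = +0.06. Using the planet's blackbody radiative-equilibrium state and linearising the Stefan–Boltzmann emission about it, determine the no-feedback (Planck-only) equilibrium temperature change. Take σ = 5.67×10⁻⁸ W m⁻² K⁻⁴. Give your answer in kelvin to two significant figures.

-3.2 K

Irradiance scales as 1/d², so S = 1360 W m⁻² × (1/5.21)² = 50.10 W m⁻².
Reference equilibrium: T_e = [S(1−α)/(4σ)]^(1/4) = 101.3 K.
TOA radiative forcing: ΔF = −S·Δα/4 = −50.10·(+0.06)/4 = -0.7515 W m⁻².
Linearising σT⁴ gives d(σT⁴)/dT = 4σT_e³ = 0.2355 W m⁻² per K.
So ΔT₀ = -0.7515/0.2355 = -3.19 K.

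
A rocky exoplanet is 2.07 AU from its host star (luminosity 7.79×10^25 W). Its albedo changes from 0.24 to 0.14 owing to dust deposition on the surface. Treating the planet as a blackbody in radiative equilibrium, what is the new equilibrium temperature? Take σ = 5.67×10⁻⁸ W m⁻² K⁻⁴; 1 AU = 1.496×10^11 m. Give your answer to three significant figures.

125 K

Orbital distance: d = 2.07 AU = 3.097×10^11 m.
S = L/(4πd²) = 64.64 W m⁻².
T₂ = [S(1−α₂)/(4σ)]^(1/4) = [64.64·0.86/(4σ)]^(1/4) = 125.1 K.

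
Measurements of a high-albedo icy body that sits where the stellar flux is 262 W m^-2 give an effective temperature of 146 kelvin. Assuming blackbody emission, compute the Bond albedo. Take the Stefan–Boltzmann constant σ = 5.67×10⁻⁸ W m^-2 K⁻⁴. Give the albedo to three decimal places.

From σT⁴ = S(1−α)/4 we invert for α: 1−α = 4σT⁴/S.
σT⁴ = 25.76 W m^-2, so 4σT⁴ = 103.1 W m^-2.
Hence α = 1 − 103.1/262.0 = 0.6067.

0.607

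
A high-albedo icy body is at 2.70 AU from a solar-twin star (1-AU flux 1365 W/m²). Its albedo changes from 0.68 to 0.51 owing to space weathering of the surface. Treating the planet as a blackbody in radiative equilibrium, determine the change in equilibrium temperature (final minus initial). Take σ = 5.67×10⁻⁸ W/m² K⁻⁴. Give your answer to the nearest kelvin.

14 K

Flux at the orbit: S = 1365/(2.70)² = 187.2 W/m².
Before: T₁ = [187.2·0.32/(4σ)]^(1/4) = 127.5 K.
After:  T₂ = [187.2·0.49/(4σ)]^(1/4) = 141.8 K.
ΔT = T₂ − T₁ = 14.33 K.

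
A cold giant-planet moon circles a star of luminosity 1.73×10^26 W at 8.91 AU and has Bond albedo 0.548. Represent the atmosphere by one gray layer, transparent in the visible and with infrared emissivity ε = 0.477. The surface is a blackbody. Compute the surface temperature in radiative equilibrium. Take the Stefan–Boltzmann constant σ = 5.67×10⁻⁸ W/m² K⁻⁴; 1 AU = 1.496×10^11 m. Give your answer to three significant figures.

Orbital distance: d = 8.91 AU = 1.333×10^12 m.
Spreading L over a sphere of radius d: S = 1.73×10^26/(4π·1.33×10^12²) = 7.749 W/m².
The planet radiates to space at T_e = [S(1−α)/(4σ)]^(1/4) = 62.69 K.
Surface balance with a leaky layer gives σT_s⁴ = σT_e⁴·2/(2−ε), so T_s = T_e·[2/(2−0.477)]^(1/4) = 67.11 K.

67.1 K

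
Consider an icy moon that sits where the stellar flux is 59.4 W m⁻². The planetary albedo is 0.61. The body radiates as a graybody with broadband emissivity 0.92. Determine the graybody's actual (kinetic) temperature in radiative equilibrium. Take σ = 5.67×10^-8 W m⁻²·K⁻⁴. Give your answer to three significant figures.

103 kelvin

The planet absorbs (1−α)S over its disc πR² and re-emits over 4πR², so the mean absorbed flux is (1−0.61)·59.40/4 = 5.792 W m⁻².
Equating to εσT⁴ with ε = 0.92: T = (5.792/0.92σ)^(1/4) = 102.6 K.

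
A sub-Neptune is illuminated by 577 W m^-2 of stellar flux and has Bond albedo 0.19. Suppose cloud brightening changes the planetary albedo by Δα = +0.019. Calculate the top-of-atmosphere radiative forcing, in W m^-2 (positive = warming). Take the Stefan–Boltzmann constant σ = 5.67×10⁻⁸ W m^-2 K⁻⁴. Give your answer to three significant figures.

ΔF = −(S/4)Δα = −(577.0/4)×(+0.019) = -2.741 W m^-2.

-2.74 W m^-2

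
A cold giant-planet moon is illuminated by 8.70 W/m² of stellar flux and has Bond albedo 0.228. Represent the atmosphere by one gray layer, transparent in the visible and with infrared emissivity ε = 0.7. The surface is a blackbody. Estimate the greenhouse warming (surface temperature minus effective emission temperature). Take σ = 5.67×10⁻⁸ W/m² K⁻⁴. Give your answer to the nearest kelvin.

8 K

Effective emission temperature (TOA balance): σT_e⁴ = S(1−α)/4 = 1.679 W/m² → T_e = 73.77 K.
The surface balance (absorbed SW + ε·downward IR = σT_s⁴) with T_a⁴ = T_s⁴/2 reduces to T_s = T_e·[2/(2−ε)]^¼ = 82.16 K.
T_s − T_e = 82.16 − 73.77 = 8.388 K.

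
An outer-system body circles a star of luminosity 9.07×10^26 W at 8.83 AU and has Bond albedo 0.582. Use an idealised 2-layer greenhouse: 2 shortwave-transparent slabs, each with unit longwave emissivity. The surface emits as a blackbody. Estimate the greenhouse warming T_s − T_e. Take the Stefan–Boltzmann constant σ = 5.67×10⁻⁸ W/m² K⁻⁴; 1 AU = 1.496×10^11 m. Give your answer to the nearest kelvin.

30 kelvin

Orbital distance: d = 8.83 AU = 1.321×10^12 m.
Spreading L over a sphere of radius d: S = 9.07×10^26/(4π·1.32×10^12²) = 41.36 W/m².
The effective emission temperature is T_e = [S(1−α)/(4σ)]^¼ = 93.44 K.
T_s = (N+1)^(1/4)·T_e = 123.0 K.
Warming: T_s − T_e = 29.53 K.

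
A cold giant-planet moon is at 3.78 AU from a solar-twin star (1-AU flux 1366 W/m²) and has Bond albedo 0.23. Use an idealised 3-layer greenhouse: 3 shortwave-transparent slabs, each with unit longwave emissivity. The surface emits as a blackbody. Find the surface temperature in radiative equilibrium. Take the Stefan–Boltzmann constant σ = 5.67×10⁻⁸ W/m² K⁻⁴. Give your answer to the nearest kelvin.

190 kelvin

By the inverse-square law, S = 1366/3.78² = 95.60 W/m².
OLR = S(1−α)/4 = 18.40 W/m²; the top layer radiates at T_e = 134.2 K.
With N = 3 opaque layers, T_s = (N+1)^(1/4)·T_e = 4^(1/4)·134.2 = 189.8 K.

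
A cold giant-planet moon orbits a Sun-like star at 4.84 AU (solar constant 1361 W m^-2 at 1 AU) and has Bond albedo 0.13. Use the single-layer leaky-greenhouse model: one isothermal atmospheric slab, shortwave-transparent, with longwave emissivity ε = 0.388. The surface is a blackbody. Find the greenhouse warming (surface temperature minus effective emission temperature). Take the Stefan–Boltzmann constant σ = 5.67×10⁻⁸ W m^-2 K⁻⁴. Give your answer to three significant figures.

6.77 K

Flux at the orbit: S = 1361/(4.84)² = 58.10 W m^-2.
At the top of the atmosphere, σT_e⁴ = S(1−α)/4 = 12.64 W m^-2, giving T_e = 122.2 K.
For a single slab of emissivity ε, T_s⁴ = 2T_e⁴/(2−ε); thus T_s = 122.2·(1.241)^(1/4) = 129.0 K.
The atmosphere warms the surface by 6.769 K.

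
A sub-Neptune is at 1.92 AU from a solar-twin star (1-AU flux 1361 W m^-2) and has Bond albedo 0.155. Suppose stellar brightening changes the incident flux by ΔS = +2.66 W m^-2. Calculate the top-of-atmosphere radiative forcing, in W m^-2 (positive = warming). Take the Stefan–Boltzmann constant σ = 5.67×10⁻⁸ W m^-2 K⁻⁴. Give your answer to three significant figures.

0.562 W m^-2

By the inverse-square law, S = 1361/1.92² = 369.2 W m^-2.
Only a fraction (1−α) is absorbed and it's spread over 4πR², so ΔF = (1−α)ΔS/4 = 0.5619 W m^-2.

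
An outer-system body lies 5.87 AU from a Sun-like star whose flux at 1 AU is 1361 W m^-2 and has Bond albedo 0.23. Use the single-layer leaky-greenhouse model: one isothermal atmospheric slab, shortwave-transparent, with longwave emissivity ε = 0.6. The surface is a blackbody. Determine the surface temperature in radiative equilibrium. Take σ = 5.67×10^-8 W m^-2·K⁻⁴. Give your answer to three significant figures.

118 K

Irradiance scales as 1/d², so S = 1361 W m^-2 × (1/5.87)² = 39.50 W m^-2.
The planet radiates to space at T_e = [S(1−α)/(4σ)]^(1/4) = 107.6 K.
For a single slab of emissivity ε, T_s⁴ = 2T_e⁴/(2−ε); thus T_s = 107.6·(1.429)^(1/4) = 117.6 K.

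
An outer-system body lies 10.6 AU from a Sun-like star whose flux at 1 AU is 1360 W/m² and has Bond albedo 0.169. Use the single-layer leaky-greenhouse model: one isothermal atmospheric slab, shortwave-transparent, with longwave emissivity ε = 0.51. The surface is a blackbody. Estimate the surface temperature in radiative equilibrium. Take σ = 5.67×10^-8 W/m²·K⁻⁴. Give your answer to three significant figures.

By the inverse-square law, S = 1360/10.6² = 12.10 W/m².
The planet radiates to space at T_e = [S(1−α)/(4σ)]^(1/4) = 81.61 K.
For a single slab of emissivity ε, T_s⁴ = 2T_e⁴/(2−ε); thus T_s = 81.61·(1.342)^(1/4) = 87.84 K.

87.8 kelvin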